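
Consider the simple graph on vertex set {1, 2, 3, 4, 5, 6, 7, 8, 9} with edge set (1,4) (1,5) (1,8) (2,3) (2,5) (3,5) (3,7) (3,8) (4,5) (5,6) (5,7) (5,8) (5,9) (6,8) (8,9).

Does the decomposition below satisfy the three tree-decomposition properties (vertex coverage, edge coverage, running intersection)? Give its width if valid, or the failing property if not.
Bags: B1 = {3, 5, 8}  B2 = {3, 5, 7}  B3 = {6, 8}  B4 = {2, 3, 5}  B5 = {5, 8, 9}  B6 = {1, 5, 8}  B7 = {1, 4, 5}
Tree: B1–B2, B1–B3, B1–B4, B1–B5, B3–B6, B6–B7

A tree decomposition must satisfy three properties: every vertex lies in some bag; for every edge, both endpoints lie together in some bag; and for every vertex, the bags containing it form a connected subtree. Here edge (5,6) lies in no bag, so the decomposition is invalid.

No — edge (5,6) lies in no bag.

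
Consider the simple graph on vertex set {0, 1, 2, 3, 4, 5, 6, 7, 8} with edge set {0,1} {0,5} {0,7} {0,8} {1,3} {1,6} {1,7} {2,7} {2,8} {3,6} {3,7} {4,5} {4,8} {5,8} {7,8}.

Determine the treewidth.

A width-2 tree decomposition is:
Bags: B1 = {1, 3, 7}  B2 = {1, 3, 6}  B3 = {0, 1, 7}  B4 = {0, 7, 8}  B5 = {2, 7, 8}  B6 = {0, 5, 8}  B7 = {4, 5, 8}
Tree: B1–B2, B1–B3, B3–B4, B4–B5, B4–B6, B6–B7
The largest bag has 3 vertices, giving width 2; this decomposition certifies tw(G) ≤ 2. For the lower bound, the 3 vertices {4, 5, 8} are pairwise adjacent, and any tree decomposition puts a clique entirely inside one bag — forcing width ≥ 2. Hence tw(G) = 2 exactly.

2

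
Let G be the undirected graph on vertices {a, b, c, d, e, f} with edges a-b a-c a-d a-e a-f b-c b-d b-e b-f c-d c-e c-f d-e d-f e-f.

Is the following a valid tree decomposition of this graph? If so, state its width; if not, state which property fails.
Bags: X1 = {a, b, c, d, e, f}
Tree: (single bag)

Vertex coverage: the bags together contain {a, b, c, d, e, f}, the full vertex set. Edge coverage: each edge of G has both endpoints in at least one bag. Running intersection: for every vertex, the bags containing it form a connected subtree. All three properties hold, so this is a valid tree decomposition of width max|bag| − 1 = 5, and hence tw(G) ≤ 5.

Yes; width 5.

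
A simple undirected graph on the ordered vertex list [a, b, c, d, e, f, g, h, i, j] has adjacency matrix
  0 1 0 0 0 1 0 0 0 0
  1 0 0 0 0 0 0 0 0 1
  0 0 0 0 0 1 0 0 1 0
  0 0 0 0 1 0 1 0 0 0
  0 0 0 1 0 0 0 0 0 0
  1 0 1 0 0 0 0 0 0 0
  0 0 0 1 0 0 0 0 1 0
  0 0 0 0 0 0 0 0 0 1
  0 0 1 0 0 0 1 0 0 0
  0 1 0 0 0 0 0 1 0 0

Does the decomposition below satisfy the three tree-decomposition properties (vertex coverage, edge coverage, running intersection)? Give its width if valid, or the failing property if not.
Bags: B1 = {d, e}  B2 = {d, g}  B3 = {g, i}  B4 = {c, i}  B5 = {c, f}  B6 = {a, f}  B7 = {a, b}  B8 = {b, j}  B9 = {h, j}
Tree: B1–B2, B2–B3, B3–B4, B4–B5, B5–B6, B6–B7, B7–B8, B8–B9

Checking the three conditions: (i) the bags cover all of {a, b, c, d, e, f, g, h, i, j}; (ii) for each edge, some bag contains both endpoints; (iii) the bags containing any fixed vertex form a subtree. All hold, so the decomposition is valid with width 2 − 1 = 1.

Yes; width 1.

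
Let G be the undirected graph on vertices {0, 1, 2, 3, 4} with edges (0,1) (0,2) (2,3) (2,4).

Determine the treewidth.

A width-1 tree decomposition is:
Bags: B1 = {0, 2}  B2 = {0, 1}  B3 = {2, 4}  B4 = {2, 3}
Tree: B1–B2, B1–B3, B3–B4
Each bag holds 2 vertices, so the decomposition has width 1, which upper-bounds the treewidth. G has an edge, so its treewidth is at least 1. Combining the bounds, tw(G) = 1.

1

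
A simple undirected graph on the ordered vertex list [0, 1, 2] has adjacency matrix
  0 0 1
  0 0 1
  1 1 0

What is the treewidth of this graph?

A width-1 tree decomposition is:
Bags: B1 = {0, 2}  B2 = {1, 2}
Tree: B1–B2
The largest bag has 2 vertices, giving width 1; this decomposition certifies tw(G) ≤ 1. Since G has at least one edge (e.g. 2–0), it is not an edgeless graph, so tw(G) ≥ 1. Therefore the treewidth is 1.

1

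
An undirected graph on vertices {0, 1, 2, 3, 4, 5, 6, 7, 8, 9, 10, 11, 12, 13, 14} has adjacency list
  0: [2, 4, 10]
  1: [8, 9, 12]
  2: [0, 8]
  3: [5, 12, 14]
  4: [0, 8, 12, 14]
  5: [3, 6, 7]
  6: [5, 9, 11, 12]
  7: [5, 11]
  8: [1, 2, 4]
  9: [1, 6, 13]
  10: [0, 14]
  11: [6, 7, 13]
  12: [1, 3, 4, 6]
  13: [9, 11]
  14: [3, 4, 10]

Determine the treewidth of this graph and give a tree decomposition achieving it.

Each bag holds 4 vertices, so the decomposition has width 3, which upper-bounds the treewidth. For the lower bound: the 4 vertex sets {7,11,13}, {5}, {6}, {1,3,9,12} are disjoint, each induces a connected subgraph, and every pair is joined by at least one edge of G. Contracting each set to a single vertex therefore yields K_{4} as a minor, and since treewidth is minor-monotone, tw(G) ≥ tw(K_{4}) = 3. Therefore the treewidth is 3.

Treewidth 3.
One optimal decomposition is:
Bags: B1 = {5, 7, 11, 13}  B2 = {5, 6, 11, 13}  B3 = {5, 6, 9, 13}  B4 = {3, 5, 6, 9}  B5 = {3, 6, 9, 12}  B6 = {1, 3, 9, 12}  B7 = {1, 3, 12, 14}  B8 = {1, 4, 12, 14}  B9 = {1, 4, 8, 14}  B10 = {4, 8, 10, 14}  B11 = {0, 4, 8, 10}  B12 = {0, 2, 8, 10}
Tree: B1–B2, B2–B3, B3–B4, B4–B5, B5–B6, B6–B7, B7–B8, B8–B9, B9–B10, B10–B11, B11–B12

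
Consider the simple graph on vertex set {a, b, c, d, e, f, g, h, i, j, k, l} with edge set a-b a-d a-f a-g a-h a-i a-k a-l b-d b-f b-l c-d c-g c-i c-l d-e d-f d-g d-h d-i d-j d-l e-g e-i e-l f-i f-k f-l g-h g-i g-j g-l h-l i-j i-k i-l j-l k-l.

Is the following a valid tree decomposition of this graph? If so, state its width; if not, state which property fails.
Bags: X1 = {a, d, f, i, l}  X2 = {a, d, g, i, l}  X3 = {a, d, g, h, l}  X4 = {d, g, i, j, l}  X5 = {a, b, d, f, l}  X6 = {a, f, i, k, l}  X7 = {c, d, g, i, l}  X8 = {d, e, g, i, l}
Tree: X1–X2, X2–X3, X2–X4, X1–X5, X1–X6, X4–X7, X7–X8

Yes; width 4.

Vertex coverage: the bags together contain {a, b, c, d, e, f, g, h, i, j, k, l}, the full vertex set. Edge coverage: each edge of G has both endpoints in at least one bag. Running intersection: for every vertex, the bags containing it form a connected subtree. All three properties hold, so this is a valid tree decomposition of width max|bag| − 1 = 4, and hence tw(G) ≤ 4.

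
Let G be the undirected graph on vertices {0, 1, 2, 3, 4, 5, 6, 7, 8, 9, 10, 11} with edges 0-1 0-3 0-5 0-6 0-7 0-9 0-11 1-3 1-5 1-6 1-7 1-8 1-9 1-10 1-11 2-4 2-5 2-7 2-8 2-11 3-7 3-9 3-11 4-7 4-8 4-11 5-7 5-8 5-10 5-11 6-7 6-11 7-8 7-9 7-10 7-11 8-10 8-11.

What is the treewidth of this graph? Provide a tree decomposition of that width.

Treewidth 4.
One optimal decomposition is:
Bags: B1 = {2, 5, 7, 8, 11}  B2 = {1, 5, 7, 8, 11}  B3 = {0, 1, 5, 7, 11}  B4 = {2, 4, 7, 8, 11}  B5 = {1, 5, 7, 8, 10}  B6 = {0, 1, 6, 7, 11}  B7 = {0, 1, 3, 7, 11}  B8 = {0, 1, 3, 7, 9}
Tree: B1–B2, B2–B3, B1–B4, B2–B5, B3–B6, B6–B7, B7–B8

The largest bag has 5 vertices, giving width 4; this decomposition certifies tw(G) ≤ 4. For the lower bound, the 5 vertices {0, 1, 3, 7, 9} are pairwise adjacent, and any tree decomposition puts a clique entirely inside one bag — forcing width ≥ 4. Hence tw(G) = 4 exactly.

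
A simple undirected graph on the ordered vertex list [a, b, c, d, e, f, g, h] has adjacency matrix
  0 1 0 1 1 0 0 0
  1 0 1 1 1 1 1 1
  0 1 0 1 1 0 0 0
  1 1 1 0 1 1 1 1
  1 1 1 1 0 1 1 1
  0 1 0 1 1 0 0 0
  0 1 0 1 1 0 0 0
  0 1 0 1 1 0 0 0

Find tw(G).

3

A width-3 tree decomposition is:
Bags: B1 = {a, b, d, e}  B2 = {b, d, e, g}  B3 = {b, c, d, e}  B4 = {b, d, e, f}  B5 = {b, d, e, h}
Tree: B1–B2, B1–B3, B3–B4, B4–B5
Every bag has size at most 4, so the width is 4 − 1 = 3 and tw(G) ≤ 3. Conversely, {b, d, e, f} is a clique of size 4, and the vertices of any clique must share a bag in every tree decomposition; so some bag has ≥ 4 vertices and tw(G) ≥ 3. Therefore the treewidth is 3.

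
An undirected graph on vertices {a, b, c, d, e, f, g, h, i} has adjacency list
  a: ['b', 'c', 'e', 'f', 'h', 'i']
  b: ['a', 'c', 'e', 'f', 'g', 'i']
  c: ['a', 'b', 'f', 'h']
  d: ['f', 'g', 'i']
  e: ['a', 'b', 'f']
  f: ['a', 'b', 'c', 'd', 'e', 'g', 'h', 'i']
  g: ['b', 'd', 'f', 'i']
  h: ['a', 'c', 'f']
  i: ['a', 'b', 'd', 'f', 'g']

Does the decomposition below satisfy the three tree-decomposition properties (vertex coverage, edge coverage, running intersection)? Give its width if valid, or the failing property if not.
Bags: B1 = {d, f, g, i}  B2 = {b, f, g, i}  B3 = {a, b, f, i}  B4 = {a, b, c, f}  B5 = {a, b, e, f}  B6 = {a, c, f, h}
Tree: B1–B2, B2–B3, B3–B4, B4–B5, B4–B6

Yes; width 3.

Every vertex of G appears in some bag (union = {a, b, c, d, e, f, g, h, i}); every edge is covered by a bag; and for each vertex v the set of bags containing v is connected in the bag tree. The decomposition is therefore valid. The largest bag has 4 vertices, so the width is 3.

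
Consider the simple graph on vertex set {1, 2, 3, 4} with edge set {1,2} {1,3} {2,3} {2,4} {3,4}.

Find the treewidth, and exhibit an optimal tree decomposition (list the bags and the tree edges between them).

Treewidth 2.
One such decomposition:
Bags: B1 = {1, 2, 3}  B2 = {2, 3, 4}
Tree: B1–B2

Every bag has size at most 3, so the width is 3 − 1 = 2 and tw(G) ≤ 2. On the other hand G contains the 3-clique {1, 2, 3}. A clique must lie in a single bag of any decomposition, so no decomposition can have width below 2. The upper and lower bounds meet at 2, so that is the treewidth.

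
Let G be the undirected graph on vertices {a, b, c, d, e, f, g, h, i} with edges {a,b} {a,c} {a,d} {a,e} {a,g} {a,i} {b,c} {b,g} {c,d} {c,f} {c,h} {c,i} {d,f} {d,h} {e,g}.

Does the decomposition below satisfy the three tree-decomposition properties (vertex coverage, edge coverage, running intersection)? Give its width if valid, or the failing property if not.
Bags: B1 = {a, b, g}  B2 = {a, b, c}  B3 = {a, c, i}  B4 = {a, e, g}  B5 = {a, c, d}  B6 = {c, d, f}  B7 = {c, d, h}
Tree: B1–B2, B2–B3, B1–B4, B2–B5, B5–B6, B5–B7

Yes; width 2.

Every vertex of G appears in some bag (union = {a, b, c, d, e, f, g, h, i}); every edge is covered by a bag; and for each vertex v the set of bags containing v is connected in the bag tree. The decomposition is therefore valid. The largest bag has 3 vertices, so the width is 2.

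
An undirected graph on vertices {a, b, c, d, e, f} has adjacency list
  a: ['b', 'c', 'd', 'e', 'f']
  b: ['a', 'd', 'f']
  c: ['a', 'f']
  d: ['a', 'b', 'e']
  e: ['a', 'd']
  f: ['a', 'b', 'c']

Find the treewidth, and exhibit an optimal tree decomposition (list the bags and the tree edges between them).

Treewidth 2.
One such decomposition:
Bags: B1 = {a, d, e}  B2 = {a, b, d}  B3 = {a, b, f}  B4 = {a, c, f}
Tree: B1–B2, B2–B3, B3–B4

Each bag holds 3 vertices, so the decomposition has width 2, which upper-bounds the treewidth. For the lower bound, the 3 vertices {a, d, e} are pairwise adjacent, and any tree decomposition puts a clique entirely inside one bag — forcing width ≥ 2. Therefore the treewidth is 2.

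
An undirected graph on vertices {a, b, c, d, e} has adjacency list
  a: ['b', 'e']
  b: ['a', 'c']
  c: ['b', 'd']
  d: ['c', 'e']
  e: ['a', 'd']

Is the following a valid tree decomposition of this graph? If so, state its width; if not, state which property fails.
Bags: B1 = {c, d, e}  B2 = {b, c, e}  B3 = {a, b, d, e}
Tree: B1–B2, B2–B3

A tree decomposition must satisfy three properties: every vertex lies in some bag; for every edge, both endpoints lie together in some bag; and for every vertex, the bags containing it form a connected subtree. Here bags containing vertex d are not connected in the tree, so the decomposition is invalid.

No — bags containing vertex d are not connected in the tree.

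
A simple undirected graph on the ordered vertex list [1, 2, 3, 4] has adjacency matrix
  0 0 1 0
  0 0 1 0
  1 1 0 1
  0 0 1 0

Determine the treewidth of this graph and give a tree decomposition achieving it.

Every bag has size at most 2, so the width is 2 − 1 = 1 and tw(G) ≤ 1. Since G has at least one edge (e.g. 2–3), it is not an edgeless graph, so tw(G) ≥ 1. Hence tw(G) = 1 exactly.

Treewidth 1.
One optimal decomposition is:
Bags: B1 = {2, 3}  B2 = {3, 4}  B3 = {1, 3}
Tree: B1–B2, B1–B3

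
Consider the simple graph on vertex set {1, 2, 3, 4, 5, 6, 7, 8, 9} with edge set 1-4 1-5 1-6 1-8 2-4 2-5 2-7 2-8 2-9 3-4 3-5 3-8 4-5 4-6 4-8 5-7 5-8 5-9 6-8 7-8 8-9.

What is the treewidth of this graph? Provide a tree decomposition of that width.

Treewidth 3.
Bags: B1 = {2, 5, 7, 8}  B2 = {2, 4, 5, 8}  B3 = {3, 4, 5, 8}  B4 = {1, 4, 5, 8}  B5 = {1, 4, 6, 8}  B6 = {2, 5, 8, 9}
Tree: B1–B2, B2–B3, B2–B4, B4–B5, B1–B6

Each bag holds 4 vertices, so the decomposition has width 3, which upper-bounds the treewidth. On the other hand G contains the 4-clique {1, 4, 5, 8}. A clique must lie in a single bag of any decomposition, so no decomposition can have width below 3. Hence tw(G) = 3 exactly.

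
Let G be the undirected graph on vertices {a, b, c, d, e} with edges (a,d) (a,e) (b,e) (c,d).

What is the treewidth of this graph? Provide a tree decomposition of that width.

Every bag has size at most 2, so the width is 2 − 1 = 1 and tw(G) ≤ 1. G has an edge, so its treewidth is at least 1. Combining the bounds, tw(G) = 1.

Treewidth 1.
One such decomposition:
Bags: B1 = {b, e}  B2 = {a, e}  B3 = {a, d}  B4 = {c, d}
Tree: B1–B2, B2–B3, B3–B4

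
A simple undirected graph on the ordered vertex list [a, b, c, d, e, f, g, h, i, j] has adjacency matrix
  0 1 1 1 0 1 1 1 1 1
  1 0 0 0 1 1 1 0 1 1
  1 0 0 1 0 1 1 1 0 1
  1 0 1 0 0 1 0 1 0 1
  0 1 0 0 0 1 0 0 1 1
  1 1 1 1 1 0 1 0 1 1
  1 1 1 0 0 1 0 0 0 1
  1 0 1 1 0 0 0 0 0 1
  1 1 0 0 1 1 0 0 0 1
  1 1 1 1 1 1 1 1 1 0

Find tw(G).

4

A width-4 tree decomposition is:
Bags: B1 = {a, c, f, g, j}  B2 = {a, b, f, g, j}  B3 = {a, c, d, f, j}  B4 = {a, b, f, i, j}  B5 = {b, e, f, i, j}  B6 = {a, c, d, h, j}
Tree: B1–B2, B1–B3, B2–B4, B4–B5, B3–B6
Each bag holds 5 vertices, so the decomposition has width 4, which upper-bounds the treewidth. Conversely, {a, c, d, h, j} is a clique of size 5, and the vertices of any clique must share a bag in every tree decomposition; so some bag has ≥ 5 vertices and tw(G) ≥ 4. Therefore the treewidth is 4.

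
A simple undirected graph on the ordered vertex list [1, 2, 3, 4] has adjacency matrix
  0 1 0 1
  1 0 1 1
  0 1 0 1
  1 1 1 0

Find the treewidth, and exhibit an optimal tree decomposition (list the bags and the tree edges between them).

Treewidth 2.
One optimal decomposition is:
Bags: B1 = {1, 2, 4}  B2 = {2, 3, 4}
Tree: B1–B2

Every bag has size at most 3, so the width is 3 − 1 = 2 and tw(G) ≤ 2. For the lower bound, the 3 vertices {1, 2, 4} are pairwise adjacent, and any tree decomposition puts a clique entirely inside one bag — forcing width ≥ 2. Therefore the treewidth is 2.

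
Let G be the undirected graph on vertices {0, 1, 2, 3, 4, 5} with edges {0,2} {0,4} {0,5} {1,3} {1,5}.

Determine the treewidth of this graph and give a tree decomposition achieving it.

Each bag holds 2 vertices, so the decomposition has width 1, which upper-bounds the treewidth. Any graph with an edge has treewidth ≥ 1, and G has the edge 0–5. The upper and lower bounds meet at 1, so that is the treewidth.

Treewidth 1.
One such decomposition:
Bags: B1 = {0, 5}  B2 = {0, 2}  B3 = {0, 4}  B4 = {1, 5}  B5 = {1, 3}
Tree: B1–B2, B1–B3, B1–B4, B4–B5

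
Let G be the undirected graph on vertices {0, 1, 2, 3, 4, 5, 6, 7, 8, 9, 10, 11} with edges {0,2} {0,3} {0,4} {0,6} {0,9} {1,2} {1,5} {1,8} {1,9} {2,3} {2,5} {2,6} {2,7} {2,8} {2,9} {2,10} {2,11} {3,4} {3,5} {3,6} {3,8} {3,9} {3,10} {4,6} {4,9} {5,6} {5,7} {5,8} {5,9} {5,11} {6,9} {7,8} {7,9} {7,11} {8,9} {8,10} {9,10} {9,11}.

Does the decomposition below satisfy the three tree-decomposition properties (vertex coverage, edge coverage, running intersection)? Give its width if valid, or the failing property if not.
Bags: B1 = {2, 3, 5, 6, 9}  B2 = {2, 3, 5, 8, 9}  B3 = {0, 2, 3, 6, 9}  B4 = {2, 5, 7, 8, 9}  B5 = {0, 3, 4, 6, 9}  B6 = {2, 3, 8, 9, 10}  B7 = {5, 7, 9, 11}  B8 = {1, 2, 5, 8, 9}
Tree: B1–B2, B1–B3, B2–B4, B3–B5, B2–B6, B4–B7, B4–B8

A tree decomposition must satisfy three properties: every vertex lies in some bag; for every edge, both endpoints lie together in some bag; and for every vertex, the bags containing it form a connected subtree. Here edge (2,11) lies in no bag, so the decomposition is invalid.

No — edge (2,11) lies in no bag.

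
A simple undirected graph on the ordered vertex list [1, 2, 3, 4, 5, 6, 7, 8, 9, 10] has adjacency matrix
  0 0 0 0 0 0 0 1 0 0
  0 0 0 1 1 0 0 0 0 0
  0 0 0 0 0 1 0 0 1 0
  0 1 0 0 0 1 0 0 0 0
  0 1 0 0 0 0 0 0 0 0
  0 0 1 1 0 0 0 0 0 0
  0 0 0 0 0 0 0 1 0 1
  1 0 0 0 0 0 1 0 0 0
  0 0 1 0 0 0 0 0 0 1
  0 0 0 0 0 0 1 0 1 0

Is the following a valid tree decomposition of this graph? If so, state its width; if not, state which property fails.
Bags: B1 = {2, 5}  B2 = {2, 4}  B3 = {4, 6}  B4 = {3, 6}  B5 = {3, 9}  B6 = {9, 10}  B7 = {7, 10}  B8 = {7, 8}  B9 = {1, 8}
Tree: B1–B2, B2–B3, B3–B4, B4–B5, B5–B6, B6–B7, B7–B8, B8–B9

Every vertex of G appears in some bag (union = {1, 2, 3, 4, 5, 6, 7, 8, 9, 10}); every edge is covered by a bag; and for each vertex v the set of bags containing v is connected in the bag tree. The decomposition is therefore valid. The largest bag has 2 vertices, so the width is 1.

Yes; width 1.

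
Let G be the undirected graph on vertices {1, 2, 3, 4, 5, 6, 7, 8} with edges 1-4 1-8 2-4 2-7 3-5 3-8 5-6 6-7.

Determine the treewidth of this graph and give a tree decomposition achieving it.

Treewidth 2.
One optimal decomposition is:
Bags: B1 = {1, 3, 8}  B2 = {1, 3, 4}  B3 = {2, 3, 4}  B4 = {2, 3, 7}  B5 = {3, 6, 7}  B6 = {3, 5, 6}
Tree: B1–B2, B2–B3, B3–B4, B4–B5, B5–B6

The largest bag has 3 vertices, giving width 2; this decomposition certifies tw(G) ≤ 2. The edges 3–8–1–4–2–7–6–5–3 form a cycle, so G is not a tree and its treewidth is at least 2. Combining the bounds, tw(G) = 2.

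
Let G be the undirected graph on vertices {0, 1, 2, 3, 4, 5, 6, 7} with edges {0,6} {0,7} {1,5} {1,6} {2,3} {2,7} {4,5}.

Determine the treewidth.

A width-1 tree decomposition is:
Bags: B1 = {2, 3}  B2 = {2, 7}  B3 = {0, 7}  B4 = {0, 6}  B5 = {1, 6}  B6 = {1, 5}  B7 = {4, 5}
Tree: B1–B2, B2–B3, B3–B4, B4–B5, B5–B6, B6–B7
The largest bag has 2 vertices, giving width 1; this decomposition certifies tw(G) ≤ 1. G has an edge, so its treewidth is at least 1. Hence tw(G) = 1 exactly.

1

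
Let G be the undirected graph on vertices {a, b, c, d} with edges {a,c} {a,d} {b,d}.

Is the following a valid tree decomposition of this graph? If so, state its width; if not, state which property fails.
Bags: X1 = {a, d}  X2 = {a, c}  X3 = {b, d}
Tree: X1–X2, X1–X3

Yes; width 1.

Every vertex of G appears in some bag (union = {a, b, c, d}); every edge is covered by a bag; and for each vertex v the set of bags containing v is connected in the bag tree. The decomposition is therefore valid. The largest bag has 2 vertices, so the width is 1.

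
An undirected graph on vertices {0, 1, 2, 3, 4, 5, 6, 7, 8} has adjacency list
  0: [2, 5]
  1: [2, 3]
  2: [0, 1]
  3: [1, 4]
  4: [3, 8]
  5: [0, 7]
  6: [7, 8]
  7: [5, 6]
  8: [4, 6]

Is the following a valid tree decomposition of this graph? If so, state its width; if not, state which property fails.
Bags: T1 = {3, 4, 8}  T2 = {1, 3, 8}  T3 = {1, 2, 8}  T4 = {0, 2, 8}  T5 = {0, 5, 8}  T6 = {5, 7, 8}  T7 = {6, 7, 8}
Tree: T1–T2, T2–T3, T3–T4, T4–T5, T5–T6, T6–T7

Vertex coverage: the bags together contain {0, 1, 2, 3, 4, 5, 6, 7, 8}, the full vertex set. Edge coverage: each edge of G has both endpoints in at least one bag. Running intersection: for every vertex, the bags containing it form a connected subtree. All three properties hold, so this is a valid tree decomposition of width max|bag| − 1 = 2, and hence tw(G) ≤ 2.

Yes; width 2.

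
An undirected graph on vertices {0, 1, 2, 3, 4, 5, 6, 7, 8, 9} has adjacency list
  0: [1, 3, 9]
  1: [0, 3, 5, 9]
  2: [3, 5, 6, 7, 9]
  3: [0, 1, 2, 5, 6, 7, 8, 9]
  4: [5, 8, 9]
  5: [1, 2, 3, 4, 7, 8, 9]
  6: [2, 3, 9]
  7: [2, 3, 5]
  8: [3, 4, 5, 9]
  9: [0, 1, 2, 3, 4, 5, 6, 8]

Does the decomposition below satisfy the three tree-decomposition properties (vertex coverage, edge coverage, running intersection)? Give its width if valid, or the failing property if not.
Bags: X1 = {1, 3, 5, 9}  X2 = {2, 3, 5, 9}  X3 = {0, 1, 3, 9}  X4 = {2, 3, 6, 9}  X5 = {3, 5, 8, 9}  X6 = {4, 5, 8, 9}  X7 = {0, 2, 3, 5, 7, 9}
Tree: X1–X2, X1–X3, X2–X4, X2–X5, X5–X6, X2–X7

A tree decomposition must satisfy three properties: every vertex lies in some bag; for every edge, both endpoints lie together in some bag; and for every vertex, the bags containing it form a connected subtree. Here bags containing vertex 0 are not connected in the tree, so the decomposition is invalid.

No — bags containing vertex 0 are not connected in the tree.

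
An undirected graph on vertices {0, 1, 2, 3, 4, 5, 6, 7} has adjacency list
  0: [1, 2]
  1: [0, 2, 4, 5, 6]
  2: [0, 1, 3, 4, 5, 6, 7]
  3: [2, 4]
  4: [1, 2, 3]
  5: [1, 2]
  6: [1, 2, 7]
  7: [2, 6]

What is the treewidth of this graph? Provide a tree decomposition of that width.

Treewidth 2.
One optimal decomposition is:
Bags: B1 = {1, 2, 6}  B2 = {0, 1, 2}  B3 = {2, 6, 7}  B4 = {1, 2, 4}  B5 = {2, 3, 4}  B6 = {1, 2, 5}
Tree: B1–B2, B1–B3, B2–B4, B4–B5, B2–B6

Every bag has size at most 3, so the width is 3 − 1 = 2 and tw(G) ≤ 2. Conversely, {0, 1, 2} is a clique of size 3, and the vertices of any clique must share a bag in every tree decomposition; so some bag has ≥ 3 vertices and tw(G) ≥ 2. The upper and lower bounds meet at 2, so that is the treewidth.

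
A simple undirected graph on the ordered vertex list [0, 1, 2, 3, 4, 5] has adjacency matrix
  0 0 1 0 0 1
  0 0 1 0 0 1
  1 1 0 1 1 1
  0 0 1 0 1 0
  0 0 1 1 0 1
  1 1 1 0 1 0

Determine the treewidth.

2

A width-2 tree decomposition is:
Bags: B1 = {0, 2, 5}  B2 = {2, 4, 5}  B3 = {1, 2, 5}  B4 = {2, 3, 4}
Tree: B1–B2, B2–B3, B2–B4
Every bag has size at most 3, so the width is 3 − 1 = 2 and tw(G) ≤ 2. For the lower bound, the 3 vertices {2, 3, 4} are pairwise adjacent, and any tree decomposition puts a clique entirely inside one bag — forcing width ≥ 2. Combining the bounds, tw(G) = 2.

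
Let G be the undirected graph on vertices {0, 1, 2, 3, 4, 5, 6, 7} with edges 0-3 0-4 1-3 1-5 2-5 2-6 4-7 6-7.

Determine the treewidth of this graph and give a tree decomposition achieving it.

Every bag has size at most 3, so the width is 3 − 1 = 2 and tw(G) ≤ 2. For the lower bound, G contains the cycle 3–1–5–2–6–7–4–0–3, so G is not a forest; only forests have treewidth ≤ 1, hence tw(G) ≥ 2. Hence tw(G) = 2 exactly.

Treewidth 2.
Bags: B1 = {1, 3, 5}  B2 = {2, 3, 5}  B3 = {2, 3, 6}  B4 = {3, 6, 7}  B5 = {3, 4, 7}  B6 = {0, 3, 4}
Tree: B1–B2, B2–B3, B3–B4, B4–B5, B5–B6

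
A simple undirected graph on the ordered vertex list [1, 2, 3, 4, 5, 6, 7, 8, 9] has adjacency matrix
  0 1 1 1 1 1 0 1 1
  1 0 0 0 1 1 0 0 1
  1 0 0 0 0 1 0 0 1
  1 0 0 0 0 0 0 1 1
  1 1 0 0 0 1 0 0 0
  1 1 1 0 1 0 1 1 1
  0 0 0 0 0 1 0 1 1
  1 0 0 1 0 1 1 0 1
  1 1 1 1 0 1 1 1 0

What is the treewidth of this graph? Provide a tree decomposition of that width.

Every bag has size at most 4, so the width is 4 − 1 = 3 and tw(G) ≤ 3. For the lower bound, the 4 vertices {1, 4, 8, 9} are pairwise adjacent, and any tree decomposition puts a clique entirely inside one bag — forcing width ≥ 3. Hence tw(G) = 3 exactly.

Treewidth 3.
Bags: B1 = {1, 4, 8, 9}  B2 = {1, 6, 8, 9}  B3 = {1, 3, 6, 9}  B4 = {1, 2, 6, 9}  B5 = {6, 7, 8, 9}  B6 = {1, 2, 5, 6}
Tree: B1–B2, B2–B3, B3–B4, B2–B5, B4–B6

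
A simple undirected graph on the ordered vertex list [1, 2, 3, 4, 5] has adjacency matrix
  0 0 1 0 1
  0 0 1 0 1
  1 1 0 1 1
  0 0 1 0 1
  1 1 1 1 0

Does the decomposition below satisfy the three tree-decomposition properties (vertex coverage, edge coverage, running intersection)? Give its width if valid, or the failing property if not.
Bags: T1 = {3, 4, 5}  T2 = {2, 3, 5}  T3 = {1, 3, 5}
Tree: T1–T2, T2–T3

Yes; width 2.

Checking the three conditions: (i) the bags cover all of {1, 2, 3, 4, 5}; (ii) for each edge, some bag contains both endpoints; (iii) the bags containing any fixed vertex form a subtree. All hold, so the decomposition is valid with width 3 − 1 = 2.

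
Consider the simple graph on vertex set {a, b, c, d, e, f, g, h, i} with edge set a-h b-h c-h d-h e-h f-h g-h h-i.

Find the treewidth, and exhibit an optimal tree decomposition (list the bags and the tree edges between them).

The largest bag has 2 vertices, giving width 1; this decomposition certifies tw(G) ≤ 1. Since G has at least one edge (e.g. i–h), it is not an edgeless graph, so tw(G) ≥ 1. The upper and lower bounds meet at 1, so that is the treewidth.

Treewidth 1.
One optimal decomposition is:
Bags: B1 = {h, i}  B2 = {a, h}  B3 = {b, h}  B4 = {f, h}  B5 = {e, h}  B6 = {c, h}  B7 = {g, h}  B8 = {d, h}
Tree: B1–B2, B2–B3, B1–B4, B2–B5, B5–B6, B3–B7, B7–B8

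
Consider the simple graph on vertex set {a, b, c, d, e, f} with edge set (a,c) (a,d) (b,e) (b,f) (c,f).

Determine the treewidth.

A width-1 tree decomposition is:
Bags: B1 = {a, d}  B2 = {a, c}  B3 = {c, f}  B4 = {b, f}  B5 = {b, e}
Tree: B1–B2, B2–B3, B3–B4, B4–B5
Every bag has size at most 2, so the width is 2 − 1 = 1 and tw(G) ≤ 1. G has an edge, so its treewidth is at least 1. Combining the bounds, tw(G) = 1.

1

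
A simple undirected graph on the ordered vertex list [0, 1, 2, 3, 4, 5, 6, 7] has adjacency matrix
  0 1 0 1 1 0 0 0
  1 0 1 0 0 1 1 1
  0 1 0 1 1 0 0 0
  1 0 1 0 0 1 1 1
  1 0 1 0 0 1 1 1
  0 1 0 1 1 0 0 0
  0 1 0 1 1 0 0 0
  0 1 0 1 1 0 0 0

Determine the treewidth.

A width-3 tree decomposition is:
Bags: B1 = {1, 3, 4, 7}  B2 = {1, 3, 4, 5}  B3 = {0, 1, 3, 4}  B4 = {1, 2, 3, 4}  B5 = {1, 3, 4, 6}
Tree: B1–B2, B2–B3, B3–B4, B4–B5
The largest bag has 4 vertices, giving width 3; this decomposition certifies tw(G) ≤ 3. For the lower bound: the 4 vertex sets {1,7}, {4,5}, {3}, {0} are disjoint, each induces a connected subgraph, and every pair is joined by at least one edge of G. Contracting each set to a single vertex therefore yields K_{4} as a minor, and since treewidth is minor-monotone, tw(G) ≥ tw(K_{4}) = 3. Combining the bounds, tw(G) = 3.

3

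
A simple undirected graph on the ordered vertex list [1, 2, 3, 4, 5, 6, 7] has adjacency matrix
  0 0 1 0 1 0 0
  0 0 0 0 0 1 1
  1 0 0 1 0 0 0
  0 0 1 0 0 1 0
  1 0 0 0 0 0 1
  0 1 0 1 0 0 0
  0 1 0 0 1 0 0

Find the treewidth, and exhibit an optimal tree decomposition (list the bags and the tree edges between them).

Each bag holds 3 vertices, so the decomposition has width 2, which upper-bounds the treewidth. For the lower bound, G contains the cycle 2–7–5–1–3–4–6–2, so G is not a forest; only forests have treewidth ≤ 1, hence tw(G) ≥ 2. Therefore the treewidth is 2.

Treewidth 2.
One such decomposition:
Bags: B1 = {2, 5, 7}  B2 = {1, 2, 5}  B3 = {1, 2, 3}  B4 = {2, 3, 4}  B5 = {2, 4, 6}
Tree: B1–B2, B2–B3, B3–B4, B4–B5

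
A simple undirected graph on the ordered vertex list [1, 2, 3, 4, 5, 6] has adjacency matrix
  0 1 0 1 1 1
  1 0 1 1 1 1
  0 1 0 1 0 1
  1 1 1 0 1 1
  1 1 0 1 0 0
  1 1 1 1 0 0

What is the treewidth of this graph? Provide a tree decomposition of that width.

Each bag holds 4 vertices, so the decomposition has width 3, which upper-bounds the treewidth. On the other hand G contains the 4-clique {1, 2, 4, 5}. A clique must lie in a single bag of any decomposition, so no decomposition can have width below 3. Hence tw(G) = 3 exactly.

Treewidth 3.
One optimal decomposition is:
Bags: B1 = {1, 2, 4, 6}  B2 = {2, 3, 4, 6}  B3 = {1, 2, 4, 5}
Tree: B1–B2, B1–B3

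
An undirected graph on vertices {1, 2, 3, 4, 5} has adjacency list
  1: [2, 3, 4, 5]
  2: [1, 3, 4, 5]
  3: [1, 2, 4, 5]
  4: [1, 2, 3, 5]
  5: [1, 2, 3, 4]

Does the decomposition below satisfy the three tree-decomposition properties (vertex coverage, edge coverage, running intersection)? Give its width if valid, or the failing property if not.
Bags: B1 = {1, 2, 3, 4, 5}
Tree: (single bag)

Yes; width 4.

Every vertex of G appears in some bag (union = {1, 2, 3, 4, 5}); every edge is covered by a bag; and for each vertex v the set of bags containing v is connected in the bag tree. The decomposition is therefore valid. The largest bag has 5 vertices, so the width is 4.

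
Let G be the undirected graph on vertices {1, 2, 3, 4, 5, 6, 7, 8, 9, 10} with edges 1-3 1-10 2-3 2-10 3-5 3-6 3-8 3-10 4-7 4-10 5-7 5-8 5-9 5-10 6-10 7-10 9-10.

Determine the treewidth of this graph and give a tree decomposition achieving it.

Treewidth 2.
Bags: B1 = {3, 5, 10}  B2 = {5, 7, 10}  B3 = {1, 3, 10}  B4 = {2, 3, 10}  B5 = {3, 6, 10}  B6 = {3, 5, 8}  B7 = {4, 7, 10}  B8 = {5, 9, 10}
Tree: B1–B2, B1–B3, B3–B4, B4–B5, B1–B6, B2–B7, B2–B8

The largest bag has 3 vertices, giving width 2; this decomposition certifies tw(G) ≤ 2. On the other hand G contains the 3-clique {3, 5, 8}. A clique must lie in a single bag of any decomposition, so no decomposition can have width below 2. Hence tw(G) = 2 exactly.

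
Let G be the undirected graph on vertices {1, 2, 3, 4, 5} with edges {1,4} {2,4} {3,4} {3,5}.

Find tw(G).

1

A width-1 tree decomposition is:
Bags: B1 = {3, 4}  B2 = {1, 4}  B3 = {3, 5}  B4 = {2, 4}
Tree: B1–B2, B1–B3, B1–B4
Every bag has size at most 2, so the width is 2 − 1 = 1 and tw(G) ≤ 1. Any graph with an edge has treewidth ≥ 1, and G has the edge 3–4. Hence tw(G) = 1 exactly.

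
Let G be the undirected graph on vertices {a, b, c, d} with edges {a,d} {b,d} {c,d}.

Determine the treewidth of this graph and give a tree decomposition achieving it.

Every bag has size at most 2, so the width is 2 − 1 = 1 and tw(G) ≤ 1. Any graph with an edge has treewidth ≥ 1, and G has the edge d–b. Hence tw(G) = 1 exactly.

Treewidth 1.
One such decomposition:
Bags: B1 = {b, d}  B2 = {c, d}  B3 = {a, d}
Tree: B1–B2, B1–B3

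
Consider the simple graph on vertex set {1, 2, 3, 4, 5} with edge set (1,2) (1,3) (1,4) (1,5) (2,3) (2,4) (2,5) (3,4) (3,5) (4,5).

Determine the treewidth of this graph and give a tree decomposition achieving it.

Treewidth 4.
Bags: B1 = {1, 2, 3, 4, 5}
Tree: (single bag)

A single bag containing all 5 vertices is trivially a valid decomposition of width 4. Conversely, {1, 2, 3, 4, 5} is a clique of size 5, and the vertices of any clique must share a bag in every tree decomposition; so some bag has ≥ 5 vertices and tw(G) ≥ 4. Hence tw(G) = 4 exactly.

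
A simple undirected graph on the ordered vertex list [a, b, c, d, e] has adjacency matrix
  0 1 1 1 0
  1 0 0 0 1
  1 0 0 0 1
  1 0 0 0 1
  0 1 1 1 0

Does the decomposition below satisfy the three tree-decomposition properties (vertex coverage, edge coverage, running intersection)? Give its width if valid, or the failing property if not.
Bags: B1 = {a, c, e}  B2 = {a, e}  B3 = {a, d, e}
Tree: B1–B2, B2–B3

A tree decomposition must satisfy three properties: every vertex lies in some bag; for every edge, both endpoints lie together in some bag; and for every vertex, the bags containing it form a connected subtree. Here vertex b appears in no bag, so the decomposition is invalid.

No — vertex b appears in no bag.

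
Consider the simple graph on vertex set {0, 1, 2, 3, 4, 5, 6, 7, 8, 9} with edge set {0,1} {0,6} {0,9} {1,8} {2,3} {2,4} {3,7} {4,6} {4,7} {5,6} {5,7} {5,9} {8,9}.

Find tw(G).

A width-2 tree decomposition is:
Bags: B1 = {1, 8, 9}  B2 = {0, 1, 9}  B3 = {0, 5, 9}  B4 = {0, 5, 6}  B5 = {5, 6, 7}  B6 = {4, 6, 7}  B7 = {3, 4, 7}  B8 = {2, 3, 4}
Tree: B1–B2, B2–B3, B3–B4, B4–B5, B5–B6, B6–B7, B7–B8
Every bag has size at most 3, so the width is 3 − 1 = 2 and tw(G) ≤ 2. For the lower bound, G contains the cycle 8–1–0–9–8, so G is not a forest; only forests have treewidth ≤ 1, hence tw(G) ≥ 2. The upper and lower bounds meet at 2, so that is the treewidth.

2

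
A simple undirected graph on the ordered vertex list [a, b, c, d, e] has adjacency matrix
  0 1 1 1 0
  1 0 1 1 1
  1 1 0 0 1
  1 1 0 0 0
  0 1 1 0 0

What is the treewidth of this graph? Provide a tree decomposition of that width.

Treewidth 2.
Bags: B1 = {a, b, d}  B2 = {a, b, c}  B3 = {b, c, e}
Tree: B1–B2, B2–B3

Each bag holds 3 vertices, so the decomposition has width 2, which upper-bounds the treewidth. Conversely, {a, b, d} is a clique of size 3, and the vertices of any clique must share a bag in every tree decomposition; so some bag has ≥ 3 vertices and tw(G) ≥ 2. Combining the bounds, tw(G) = 2.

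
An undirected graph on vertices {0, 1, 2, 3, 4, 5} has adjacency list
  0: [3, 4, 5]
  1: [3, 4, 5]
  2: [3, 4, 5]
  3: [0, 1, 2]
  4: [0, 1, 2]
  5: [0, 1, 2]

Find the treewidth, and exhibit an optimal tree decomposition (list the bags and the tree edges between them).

Every bag has size at most 4, so the width is 4 − 1 = 3 and tw(G) ≤ 3. For the lower bound: the 4 vertex sets {2,4}, {1,5}, {3}, {0} are disjoint, each induces a connected subgraph, and every pair is joined by at least one edge of G. Contracting each set to a single vertex therefore yields K_{4} as a minor, and since treewidth is minor-monotone, tw(G) ≥ tw(K_{4}) = 3. Therefore the treewidth is 3.

Treewidth 3.
One optimal decomposition is:
Bags: B1 = {2, 3, 4, 5}  B2 = {1, 3, 4, 5}  B3 = {0, 3, 4, 5}
Tree: B1–B2, B2–B3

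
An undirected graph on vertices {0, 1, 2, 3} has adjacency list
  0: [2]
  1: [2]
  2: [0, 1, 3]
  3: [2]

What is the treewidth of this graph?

1

A width-1 tree decomposition is:
Bags: B1 = {0, 2}  B2 = {1, 2}  B3 = {2, 3}
Tree: B1–B2, B2–B3
Each bag holds 2 vertices, so the decomposition has width 1, which upper-bounds the treewidth. Any graph with an edge has treewidth ≥ 1, and G has the edge 2–0. Therefore the treewidth is 1.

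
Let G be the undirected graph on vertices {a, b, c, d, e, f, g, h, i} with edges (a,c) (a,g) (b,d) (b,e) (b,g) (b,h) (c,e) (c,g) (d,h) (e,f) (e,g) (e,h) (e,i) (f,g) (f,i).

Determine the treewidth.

2

A width-2 tree decomposition is:
Bags: B1 = {e, f, g}  B2 = {c, e, g}  B3 = {a, c, g}  B4 = {b, e, g}  B5 = {b, e, h}  B6 = {b, d, h}  B7 = {e, f, i}
Tree: B1–B2, B2–B3, B1–B4, B4–B5, B5–B6, B1–B7
Each bag holds 3 vertices, so the decomposition has width 2, which upper-bounds the treewidth. Conversely, {b, d, h} is a clique of size 3, and the vertices of any clique must share a bag in every tree decomposition; so some bag has ≥ 3 vertices and tw(G) ≥ 2. Therefore the treewidth is 2.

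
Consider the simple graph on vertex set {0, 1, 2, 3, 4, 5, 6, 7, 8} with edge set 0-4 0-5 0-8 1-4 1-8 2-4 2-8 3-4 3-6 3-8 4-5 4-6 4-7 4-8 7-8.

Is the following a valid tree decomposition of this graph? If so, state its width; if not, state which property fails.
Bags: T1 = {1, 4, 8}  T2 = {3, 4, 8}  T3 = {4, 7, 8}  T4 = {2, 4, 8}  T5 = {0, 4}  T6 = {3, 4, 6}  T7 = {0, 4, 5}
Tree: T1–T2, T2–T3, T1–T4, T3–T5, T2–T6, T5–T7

A tree decomposition must satisfy three properties: every vertex lies in some bag; for every edge, both endpoints lie together in some bag; and for every vertex, the bags containing it form a connected subtree. Here edge (8,0) lies in no bag, so the decomposition is invalid.

No — edge (8,0) lies in no bag.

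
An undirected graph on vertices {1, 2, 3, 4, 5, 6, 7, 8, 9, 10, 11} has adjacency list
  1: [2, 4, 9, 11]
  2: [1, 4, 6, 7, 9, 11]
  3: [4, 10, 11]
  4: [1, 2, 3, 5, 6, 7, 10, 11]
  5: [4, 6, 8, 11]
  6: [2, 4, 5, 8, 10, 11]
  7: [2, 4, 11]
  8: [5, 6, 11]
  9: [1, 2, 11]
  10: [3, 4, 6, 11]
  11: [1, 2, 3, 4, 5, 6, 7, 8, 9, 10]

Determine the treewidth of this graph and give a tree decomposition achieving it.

Treewidth 3.
Bags: B1 = {2, 4, 7, 11}  B2 = {1, 2, 4, 11}  B3 = {2, 4, 6, 11}  B4 = {4, 5, 6, 11}  B5 = {1, 2, 9, 11}  B6 = {4, 6, 10, 11}  B7 = {5, 6, 8, 11}  B8 = {3, 4, 10, 11}
Tree: B1–B2, B2–B3, B3–B4, B2–B5, B4–B6, B4–B7, B6–B8

The largest bag has 4 vertices, giving width 3; this decomposition certifies tw(G) ≤ 3. For the lower bound, the 4 vertices {5, 6, 8, 11} are pairwise adjacent, and any tree decomposition puts a clique entirely inside one bag — forcing width ≥ 3. The upper and lower bounds meet at 3, so that is the treewidth.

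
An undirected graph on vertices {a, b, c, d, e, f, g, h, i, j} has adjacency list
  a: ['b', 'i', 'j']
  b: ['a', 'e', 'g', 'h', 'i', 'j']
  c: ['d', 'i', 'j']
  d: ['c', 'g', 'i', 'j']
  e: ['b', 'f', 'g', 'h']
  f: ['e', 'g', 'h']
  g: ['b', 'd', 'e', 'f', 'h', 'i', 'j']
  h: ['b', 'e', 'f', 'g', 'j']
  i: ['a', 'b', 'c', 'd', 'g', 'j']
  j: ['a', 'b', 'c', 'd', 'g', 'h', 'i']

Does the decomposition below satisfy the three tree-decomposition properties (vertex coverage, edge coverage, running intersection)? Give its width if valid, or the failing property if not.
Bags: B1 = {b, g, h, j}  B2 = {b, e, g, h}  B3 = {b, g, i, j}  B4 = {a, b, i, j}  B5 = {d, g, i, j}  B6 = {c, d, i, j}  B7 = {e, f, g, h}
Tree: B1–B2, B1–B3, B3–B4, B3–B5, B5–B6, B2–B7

Every vertex of G appears in some bag (union = {a, b, c, d, e, f, g, h, i, j}); every edge is covered by a bag; and for each vertex v the set of bags containing v is connected in the bag tree. The decomposition is therefore valid. The largest bag has 4 vertices, so the width is 3.

Yes; width 3.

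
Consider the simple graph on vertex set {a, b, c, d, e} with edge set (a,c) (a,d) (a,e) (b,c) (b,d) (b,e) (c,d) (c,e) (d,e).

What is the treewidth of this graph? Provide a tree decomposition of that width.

Treewidth 3.
One such decomposition:
Bags: B1 = {b, c, d, e}  B2 = {a, c, d, e}
Tree: B1–B2

The largest bag has 4 vertices, giving width 3; this decomposition certifies tw(G) ≤ 3. For the lower bound, the 4 vertices {a, c, d, e} are pairwise adjacent, and any tree decomposition puts a clique entirely inside one bag — forcing width ≥ 3. Hence tw(G) = 3 exactly.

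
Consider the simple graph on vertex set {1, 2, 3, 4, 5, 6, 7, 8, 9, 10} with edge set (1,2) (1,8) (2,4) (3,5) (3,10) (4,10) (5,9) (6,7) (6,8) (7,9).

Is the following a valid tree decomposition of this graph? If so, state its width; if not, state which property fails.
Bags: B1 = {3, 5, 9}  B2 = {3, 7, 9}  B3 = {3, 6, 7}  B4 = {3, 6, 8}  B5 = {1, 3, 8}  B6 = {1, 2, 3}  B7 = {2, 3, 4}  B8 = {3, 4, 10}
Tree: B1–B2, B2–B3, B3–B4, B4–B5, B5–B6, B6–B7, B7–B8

Yes; width 2.

Vertex coverage: the bags together contain {1, 2, 3, 4, 5, 6, 7, 8, 9, 10}, the full vertex set. Edge coverage: each edge of G has both endpoints in at least one bag. Running intersection: for every vertex, the bags containing it form a connected subtree. All three properties hold, so this is a valid tree decomposition of width max|bag| − 1 = 2, and hence tw(G) ≤ 2.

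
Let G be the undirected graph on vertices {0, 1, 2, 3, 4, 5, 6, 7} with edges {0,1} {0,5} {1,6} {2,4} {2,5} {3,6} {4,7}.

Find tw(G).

A width-1 tree decomposition is:
Bags: B1 = {3, 6}  B2 = {1, 6}  B3 = {0, 1}  B4 = {0, 5}  B5 = {2, 5}  B6 = {2, 4}  B7 = {4, 7}
Tree: B1–B2, B2–B3, B3–B4, B4–B5, B5–B6, B6–B7
The largest bag has 2 vertices, giving width 1; this decomposition certifies tw(G) ≤ 1. G has an edge, so its treewidth is at least 1. Hence tw(G) = 1 exactly.

1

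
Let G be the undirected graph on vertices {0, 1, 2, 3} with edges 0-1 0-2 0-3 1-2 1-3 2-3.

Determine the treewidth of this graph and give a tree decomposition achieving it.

A single bag containing all 4 vertices is trivially a valid decomposition of width 3. Conversely, {0, 1, 2, 3} is a clique of size 4, and the vertices of any clique must share a bag in every tree decomposition; so some bag has ≥ 4 vertices and tw(G) ≥ 3. Combining the bounds, tw(G) = 3.

Treewidth 3.
One optimal decomposition is:
Bags: B1 = {0, 1, 2, 3}
Tree: (single bag)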